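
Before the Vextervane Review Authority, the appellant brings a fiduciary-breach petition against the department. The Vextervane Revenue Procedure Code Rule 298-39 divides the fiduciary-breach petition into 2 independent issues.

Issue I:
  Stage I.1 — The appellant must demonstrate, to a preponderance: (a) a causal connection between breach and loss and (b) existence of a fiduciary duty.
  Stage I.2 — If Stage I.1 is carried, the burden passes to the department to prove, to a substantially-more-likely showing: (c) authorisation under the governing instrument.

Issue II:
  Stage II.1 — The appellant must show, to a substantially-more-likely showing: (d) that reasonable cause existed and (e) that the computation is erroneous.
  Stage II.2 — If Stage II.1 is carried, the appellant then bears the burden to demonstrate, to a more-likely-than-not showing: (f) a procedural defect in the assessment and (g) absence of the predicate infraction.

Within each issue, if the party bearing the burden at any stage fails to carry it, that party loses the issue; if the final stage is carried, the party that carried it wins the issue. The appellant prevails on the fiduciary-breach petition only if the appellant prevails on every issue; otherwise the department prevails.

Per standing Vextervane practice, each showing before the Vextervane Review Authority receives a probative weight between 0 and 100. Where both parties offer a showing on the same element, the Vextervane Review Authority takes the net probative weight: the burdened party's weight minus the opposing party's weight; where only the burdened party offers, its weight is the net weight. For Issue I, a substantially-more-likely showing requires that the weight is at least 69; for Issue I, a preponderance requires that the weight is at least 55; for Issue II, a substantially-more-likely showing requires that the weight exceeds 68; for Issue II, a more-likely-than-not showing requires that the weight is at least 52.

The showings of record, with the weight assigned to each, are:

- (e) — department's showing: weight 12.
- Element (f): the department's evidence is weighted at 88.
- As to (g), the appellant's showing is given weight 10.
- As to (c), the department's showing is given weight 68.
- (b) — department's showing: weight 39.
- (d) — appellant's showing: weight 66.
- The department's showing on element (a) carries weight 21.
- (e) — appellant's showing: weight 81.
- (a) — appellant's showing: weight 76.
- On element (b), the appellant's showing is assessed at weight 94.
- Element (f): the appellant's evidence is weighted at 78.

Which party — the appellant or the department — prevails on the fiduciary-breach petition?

department

— Issue I —
Stage I.1 (appellant, a preponderance, weight is at least 55): (a) net 76−21=55 ≥ 55 — meets; (b) net 94−39=55 ≥ 55 — meets.
  Stage I.1 carried; the burden shifts to the department.
Stage I.2 (department, a substantially-more-likely showing, weight is at least 69): (c) 68 < 69 — fails.
  The department does not carry Stage I.2.
The analysis ends at Stage I.2; the appellant prevails on this issue.
— Issue II —
Stage II.1 (appellant, a substantially-more-likely showing, weight exceeds 68): (d) 66 ≤ 68 — fails; (e) net 81−12=69 > 68 — meets.
  Not every element is met, so the appellant fails to carry Stage II.1.
So the department prevails on this issue.
Per-issue: Issue I → appellant; Issue II → department. The appellant must prevail on every issue; overall, the department prevails.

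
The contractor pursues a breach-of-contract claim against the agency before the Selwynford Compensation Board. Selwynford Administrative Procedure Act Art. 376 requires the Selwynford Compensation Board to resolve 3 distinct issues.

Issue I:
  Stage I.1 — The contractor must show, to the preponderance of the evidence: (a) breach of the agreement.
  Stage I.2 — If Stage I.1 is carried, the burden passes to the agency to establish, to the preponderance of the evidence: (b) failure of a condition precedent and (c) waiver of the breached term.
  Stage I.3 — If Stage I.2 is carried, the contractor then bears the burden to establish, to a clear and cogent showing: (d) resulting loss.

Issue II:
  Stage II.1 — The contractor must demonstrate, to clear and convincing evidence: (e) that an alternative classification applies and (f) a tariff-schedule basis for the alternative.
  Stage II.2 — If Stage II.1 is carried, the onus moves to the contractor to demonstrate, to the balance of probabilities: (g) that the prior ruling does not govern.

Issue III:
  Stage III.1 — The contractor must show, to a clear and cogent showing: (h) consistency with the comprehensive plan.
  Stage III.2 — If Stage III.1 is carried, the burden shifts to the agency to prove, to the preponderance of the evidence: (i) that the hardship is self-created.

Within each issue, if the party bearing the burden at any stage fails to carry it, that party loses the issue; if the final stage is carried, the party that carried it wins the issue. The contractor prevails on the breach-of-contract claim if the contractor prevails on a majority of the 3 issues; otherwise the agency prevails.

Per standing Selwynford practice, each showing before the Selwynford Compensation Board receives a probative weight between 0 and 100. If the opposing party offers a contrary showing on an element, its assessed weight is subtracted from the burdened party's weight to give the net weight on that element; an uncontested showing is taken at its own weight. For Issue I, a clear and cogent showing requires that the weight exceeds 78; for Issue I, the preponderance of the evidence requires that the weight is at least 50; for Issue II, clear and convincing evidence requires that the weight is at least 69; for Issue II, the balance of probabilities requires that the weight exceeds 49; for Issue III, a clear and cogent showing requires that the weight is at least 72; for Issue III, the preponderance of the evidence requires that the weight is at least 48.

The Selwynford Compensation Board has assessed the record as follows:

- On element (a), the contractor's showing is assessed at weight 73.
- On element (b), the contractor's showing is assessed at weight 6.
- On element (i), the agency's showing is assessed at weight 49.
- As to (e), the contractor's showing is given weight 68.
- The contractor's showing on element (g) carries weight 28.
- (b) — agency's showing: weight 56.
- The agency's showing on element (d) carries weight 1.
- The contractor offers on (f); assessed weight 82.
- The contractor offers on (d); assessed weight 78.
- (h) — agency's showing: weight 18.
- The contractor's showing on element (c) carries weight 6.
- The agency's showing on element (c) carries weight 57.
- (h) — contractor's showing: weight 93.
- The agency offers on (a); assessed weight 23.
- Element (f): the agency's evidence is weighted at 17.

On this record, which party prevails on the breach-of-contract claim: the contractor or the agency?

— Issue I —
Stage I.1 — burden on contractor; standard: the preponderance of the evidence (weight is at least 50).
    (a): 73 − 23 = 50 ≥ 50 [met]
  All elements met. The burden passes to the agency.
Stage I.2 — burden on agency; standard: the preponderance of the evidence (weight is at least 50).
    (b): 56 − 6 = 50 ≥ 50 [met]
    (c): 57 − 6 = 51 ≥ 50 [met]
  Stage I.2 is satisfied; the onus moves to the contractor.
Stage I.3 — burden on contractor; standard: a clear and cogent showing (weight exceeds 78).
    (d): 78 − 1 = 77 ≤ 78 [not met]
  Stage I.3 not carried; the contractor fails its burden.
So the agency prevails on this issue.
— Issue II —
Stage II.1 (contractor, clear and convincing evidence, weight is at least 69): (e) 68 < 69 — fails; (f) net 82−17=65 < 69 — fails.
  Stage II.1 not carried; the contractor fails its burden.
The agency prevails on this issue.
— Issue III —
Stage III.1 (contractor, a clear and cogent showing, weight is at least 72): (h) net 93−18=75 ≥ 72 — meets.
  The contractor carries Stage III.1; the agency now bears the burden.
Stage III.2 (agency, the preponderance of the evidence, weight is at least 48): (i) 49 ≥ 48 — meets.
  All elements met at the final stage.
With every stage satisfied, the agency prevails on this issue.
Per-issue: Issue I → agency; Issue II → agency; Issue III → agency. The contractor must prevail on a majority of issues; overall, the agency prevails.

agency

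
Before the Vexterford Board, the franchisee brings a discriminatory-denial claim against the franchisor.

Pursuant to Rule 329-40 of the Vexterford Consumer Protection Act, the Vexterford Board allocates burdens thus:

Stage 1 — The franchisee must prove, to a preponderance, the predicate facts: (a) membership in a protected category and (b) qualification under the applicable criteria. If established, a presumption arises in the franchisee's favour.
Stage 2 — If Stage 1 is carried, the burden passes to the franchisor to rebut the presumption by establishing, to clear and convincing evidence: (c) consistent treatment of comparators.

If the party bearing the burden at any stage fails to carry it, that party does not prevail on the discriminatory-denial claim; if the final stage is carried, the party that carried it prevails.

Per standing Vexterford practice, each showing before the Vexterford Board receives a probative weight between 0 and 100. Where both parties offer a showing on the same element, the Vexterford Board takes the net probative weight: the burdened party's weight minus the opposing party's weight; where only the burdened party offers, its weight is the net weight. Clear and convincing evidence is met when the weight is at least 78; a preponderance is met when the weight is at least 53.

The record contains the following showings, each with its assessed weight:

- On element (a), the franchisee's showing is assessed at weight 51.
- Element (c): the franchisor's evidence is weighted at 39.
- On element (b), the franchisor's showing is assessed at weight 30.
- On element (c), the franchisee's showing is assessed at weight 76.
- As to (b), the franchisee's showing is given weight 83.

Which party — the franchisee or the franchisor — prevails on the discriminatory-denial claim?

franchisor

Stage 1 (franchisee, a preponderance, weight is at least 53): (a) 51 < 53 — fails; (b) net 83−30=53 ≥ 53 — meets.
  Not every element is met, so the franchisee fails to carry Stage 1.
The franchisor prevails.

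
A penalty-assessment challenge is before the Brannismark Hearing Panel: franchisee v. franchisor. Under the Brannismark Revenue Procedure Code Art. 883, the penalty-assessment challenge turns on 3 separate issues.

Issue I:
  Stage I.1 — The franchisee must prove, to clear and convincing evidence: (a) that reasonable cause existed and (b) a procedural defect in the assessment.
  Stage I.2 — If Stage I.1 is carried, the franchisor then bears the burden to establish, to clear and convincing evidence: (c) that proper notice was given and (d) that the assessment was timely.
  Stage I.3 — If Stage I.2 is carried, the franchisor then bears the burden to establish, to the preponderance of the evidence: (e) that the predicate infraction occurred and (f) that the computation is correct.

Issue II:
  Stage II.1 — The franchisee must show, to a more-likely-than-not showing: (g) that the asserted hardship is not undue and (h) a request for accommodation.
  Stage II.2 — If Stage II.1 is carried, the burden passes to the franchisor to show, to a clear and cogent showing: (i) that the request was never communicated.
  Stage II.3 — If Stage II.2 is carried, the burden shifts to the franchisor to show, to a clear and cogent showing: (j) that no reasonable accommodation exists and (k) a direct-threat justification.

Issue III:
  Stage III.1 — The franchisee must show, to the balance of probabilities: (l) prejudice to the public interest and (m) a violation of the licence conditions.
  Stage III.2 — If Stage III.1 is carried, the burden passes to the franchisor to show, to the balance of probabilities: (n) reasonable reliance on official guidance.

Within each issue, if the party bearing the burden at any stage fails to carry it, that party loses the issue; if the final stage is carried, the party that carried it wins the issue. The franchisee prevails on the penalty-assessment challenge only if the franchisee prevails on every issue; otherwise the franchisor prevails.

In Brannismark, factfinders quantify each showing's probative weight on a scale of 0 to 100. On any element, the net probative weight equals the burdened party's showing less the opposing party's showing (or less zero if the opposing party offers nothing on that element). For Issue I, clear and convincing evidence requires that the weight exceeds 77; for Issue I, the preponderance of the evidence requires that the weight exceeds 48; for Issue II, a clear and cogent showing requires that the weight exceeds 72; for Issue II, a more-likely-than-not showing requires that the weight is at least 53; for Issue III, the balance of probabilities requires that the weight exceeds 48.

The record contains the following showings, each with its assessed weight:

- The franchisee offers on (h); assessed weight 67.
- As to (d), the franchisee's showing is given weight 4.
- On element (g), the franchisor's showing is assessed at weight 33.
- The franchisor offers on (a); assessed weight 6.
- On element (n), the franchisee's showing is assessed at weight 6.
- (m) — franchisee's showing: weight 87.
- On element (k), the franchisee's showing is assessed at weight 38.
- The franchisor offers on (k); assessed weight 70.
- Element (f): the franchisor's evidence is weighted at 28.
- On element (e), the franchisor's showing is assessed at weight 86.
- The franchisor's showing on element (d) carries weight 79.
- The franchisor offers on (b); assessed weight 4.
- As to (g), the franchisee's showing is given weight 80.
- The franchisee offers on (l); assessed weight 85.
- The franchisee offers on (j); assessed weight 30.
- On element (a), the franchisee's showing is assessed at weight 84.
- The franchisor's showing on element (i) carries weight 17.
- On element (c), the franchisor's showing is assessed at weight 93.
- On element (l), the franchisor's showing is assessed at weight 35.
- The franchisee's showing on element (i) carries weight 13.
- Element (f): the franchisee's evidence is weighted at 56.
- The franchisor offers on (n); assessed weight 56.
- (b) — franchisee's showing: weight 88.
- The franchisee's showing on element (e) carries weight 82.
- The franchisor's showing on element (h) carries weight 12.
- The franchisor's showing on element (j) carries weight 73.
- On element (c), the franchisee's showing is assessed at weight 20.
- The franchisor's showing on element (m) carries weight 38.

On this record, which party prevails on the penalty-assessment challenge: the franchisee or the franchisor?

franchisor

— Issue I —
Stage I.1 (franchisee, clear and convincing evidence, weight exceeds 77): (a) net 84−6=78 > 77 — meets; (b) net 88−4=84 > 77 — meets.
  Stage I.1 carried; the burden shifts to the franchisor.
Stage I.2 (franchisor, clear and convincing evidence, weight exceeds 77): (c) net 93−20=73 ≤ 77 — fails; (d) net 79−4=75 ≤ 77 — fails.
  The franchisor does not carry Stage I.2.
The analysis ends at Stage I.2; the franchisee prevails on this issue.
— Issue II —
Stage II.1 (franchisee, a more-likely-than-not showing, weight is at least 53): (g) net 80−33=47 < 53 — fails; (h) net 67−12=55 ≥ 53 — meets.
  Not every element is met, so the franchisee fails to carry Stage II.1.
The analysis ends at Stage II.1; the franchisor prevails on this issue.
— Issue III —
Stage III.1 — burden on franchisee; standard: the balance of probabilities (weight exceeds 48).
    (l): 85 − 35 = 50 > 48 [met]
    (m): 87 − 38 = 49 > 48 [met]
  Stage III.1 carried; the burden shifts to the franchisor.
Stage III.2 — burden on franchisor; standard: the balance of probabilities (weight exceeds 48).
    (n): 56 − 6 = 50 > 48 [met]
  The franchisor carries the last stage.
Every stage carried; the franchisor prevails on this issue.
Per-issue: Issue I → franchisee; Issue II → franchisor; Issue III → franchisor. The franchisee must prevail on every issue; overall, the franchisor prevails.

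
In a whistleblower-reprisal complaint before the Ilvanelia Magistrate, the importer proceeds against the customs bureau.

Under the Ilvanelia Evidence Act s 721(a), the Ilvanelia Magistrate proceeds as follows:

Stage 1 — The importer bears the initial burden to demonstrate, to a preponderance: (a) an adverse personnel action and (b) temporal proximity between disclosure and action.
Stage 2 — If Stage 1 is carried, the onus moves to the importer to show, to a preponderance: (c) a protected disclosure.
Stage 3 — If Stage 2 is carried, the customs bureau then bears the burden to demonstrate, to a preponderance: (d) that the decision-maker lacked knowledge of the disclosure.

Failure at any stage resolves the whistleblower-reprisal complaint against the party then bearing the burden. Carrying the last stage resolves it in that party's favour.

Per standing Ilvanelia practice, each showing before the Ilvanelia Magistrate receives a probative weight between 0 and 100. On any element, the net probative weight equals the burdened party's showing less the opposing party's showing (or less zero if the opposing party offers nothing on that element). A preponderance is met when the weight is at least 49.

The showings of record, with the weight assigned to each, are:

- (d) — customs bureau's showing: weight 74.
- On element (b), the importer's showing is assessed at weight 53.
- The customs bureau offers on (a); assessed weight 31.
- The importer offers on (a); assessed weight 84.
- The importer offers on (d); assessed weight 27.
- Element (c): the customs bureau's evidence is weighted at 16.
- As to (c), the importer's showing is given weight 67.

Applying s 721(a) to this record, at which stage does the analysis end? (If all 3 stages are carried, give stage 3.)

Stage 1 (importer, a preponderance, weight is at least 49): (a) net 84−31=53 ≥ 49 — meets; (b) 53 ≥ 49 — meets.
  Stage 1 is satisfied; the importer continues to bear the burden.
Stage 2 (importer, a preponderance, weight is at least 49): (c) net 67−16=51 ≥ 49 — meets.
  Stage 2 carried; the burden shifts to the customs bureau.
Stage 3 (customs bureau, a preponderance, weight is at least 49): (d) net 74−27=47 < 49 — fails.
  Not every element is met, so the customs bureau fails to carry Stage 3.
So the importer prevails.

stage 3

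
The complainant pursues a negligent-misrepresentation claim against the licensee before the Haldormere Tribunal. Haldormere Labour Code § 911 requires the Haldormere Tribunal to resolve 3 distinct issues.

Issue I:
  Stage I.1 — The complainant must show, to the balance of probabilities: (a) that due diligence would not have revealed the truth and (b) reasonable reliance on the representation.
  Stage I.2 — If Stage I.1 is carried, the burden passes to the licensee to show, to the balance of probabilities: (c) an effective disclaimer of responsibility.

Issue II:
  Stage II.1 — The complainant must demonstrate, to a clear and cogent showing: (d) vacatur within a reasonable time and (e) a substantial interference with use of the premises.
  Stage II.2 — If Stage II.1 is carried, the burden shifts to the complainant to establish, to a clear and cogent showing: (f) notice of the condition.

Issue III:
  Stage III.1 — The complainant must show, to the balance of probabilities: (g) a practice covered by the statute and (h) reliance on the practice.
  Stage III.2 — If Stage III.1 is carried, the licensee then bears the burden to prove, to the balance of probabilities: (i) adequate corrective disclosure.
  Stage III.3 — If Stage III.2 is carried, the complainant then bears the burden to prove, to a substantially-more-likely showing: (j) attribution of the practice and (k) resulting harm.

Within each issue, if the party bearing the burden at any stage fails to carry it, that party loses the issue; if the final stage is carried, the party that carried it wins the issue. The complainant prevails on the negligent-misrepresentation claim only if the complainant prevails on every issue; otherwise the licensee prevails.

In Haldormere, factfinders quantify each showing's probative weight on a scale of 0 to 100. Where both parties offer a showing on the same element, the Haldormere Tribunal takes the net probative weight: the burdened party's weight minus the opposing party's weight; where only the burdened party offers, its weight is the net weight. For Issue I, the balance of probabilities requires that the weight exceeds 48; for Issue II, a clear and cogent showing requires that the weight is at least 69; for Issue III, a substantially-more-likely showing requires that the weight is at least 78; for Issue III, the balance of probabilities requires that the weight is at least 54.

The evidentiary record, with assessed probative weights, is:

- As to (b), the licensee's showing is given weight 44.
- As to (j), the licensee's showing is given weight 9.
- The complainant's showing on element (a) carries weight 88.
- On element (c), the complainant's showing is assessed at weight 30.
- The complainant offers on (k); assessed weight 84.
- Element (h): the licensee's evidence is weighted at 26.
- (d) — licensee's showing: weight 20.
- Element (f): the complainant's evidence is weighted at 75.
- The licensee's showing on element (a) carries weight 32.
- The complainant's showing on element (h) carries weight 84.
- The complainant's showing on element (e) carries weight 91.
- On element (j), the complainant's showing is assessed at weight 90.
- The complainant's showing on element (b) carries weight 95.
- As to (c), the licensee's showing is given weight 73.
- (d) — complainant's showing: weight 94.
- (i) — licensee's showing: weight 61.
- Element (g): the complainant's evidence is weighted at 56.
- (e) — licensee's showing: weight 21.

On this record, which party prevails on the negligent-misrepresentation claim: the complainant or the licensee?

— Issue I —
At Stage I.1 the complainant must meet the balance of probabilities (weight exceeds 48): on (a) the weight is 88 less the opposing 32 gives net 56, which does exceed 48, so (a) meets the standard; on (b) the weight is 95 less the opposing 44 gives net 51, > 48, so (b) meets the standard.
  Stage I.1 is satisfied; the onus moves to the licensee.
At Stage I.2 the licensee must meet the balance of probabilities (weight exceeds 48): on (c) the weight is 73 less the opposing 30 gives net 43, which does not exceed 48, so (c) does not meet the standard.
  The licensee does not carry Stage I.2.
So the complainant prevails on this issue.
— Issue II —
Stage II.1 (complainant, a clear and cogent showing, weight is at least 69): (d) net 94−20=74 ≥ 69 — meets; (e) net 91−21=70 ≥ 69 — meets.
  Stage II.1 carried; the burden remains with the complainant.
Stage II.2 (complainant, a clear and cogent showing, weight is at least 69): (f) 75 ≥ 69 — meets.
  Stage II.2 carried; the final stage is satisfied.
With every stage satisfied, the complainant prevails on this issue.
— Issue III —
Stage III.1 (complainant, the balance of probabilities, weight is at least 54): (g) 56 ≥ 54 — meets; (h) net 84−26=58 ≥ 54 — meets.
  Stage III.1 carried; the burden shifts to the licensee.
Stage III.2 (licensee, the balance of probabilities, weight is at least 54): (i) 61 ≥ 54 — meets.
  All elements met. The burden passes to the complainant.
Stage III.3 (complainant, a substantially-more-likely showing, weight is at least 78): (j) net 90−9=81 ≥ 78 — meets; (k) 84 ≥ 78 — meets.
  The complainant carries the last stage.
With every stage satisfied, the complainant prevails on this issue.
Per-issue: Issue I → complainant; Issue II → complainant; Issue III → complainant. The complainant must prevail on every issue; overall, the complainant prevails.

complainant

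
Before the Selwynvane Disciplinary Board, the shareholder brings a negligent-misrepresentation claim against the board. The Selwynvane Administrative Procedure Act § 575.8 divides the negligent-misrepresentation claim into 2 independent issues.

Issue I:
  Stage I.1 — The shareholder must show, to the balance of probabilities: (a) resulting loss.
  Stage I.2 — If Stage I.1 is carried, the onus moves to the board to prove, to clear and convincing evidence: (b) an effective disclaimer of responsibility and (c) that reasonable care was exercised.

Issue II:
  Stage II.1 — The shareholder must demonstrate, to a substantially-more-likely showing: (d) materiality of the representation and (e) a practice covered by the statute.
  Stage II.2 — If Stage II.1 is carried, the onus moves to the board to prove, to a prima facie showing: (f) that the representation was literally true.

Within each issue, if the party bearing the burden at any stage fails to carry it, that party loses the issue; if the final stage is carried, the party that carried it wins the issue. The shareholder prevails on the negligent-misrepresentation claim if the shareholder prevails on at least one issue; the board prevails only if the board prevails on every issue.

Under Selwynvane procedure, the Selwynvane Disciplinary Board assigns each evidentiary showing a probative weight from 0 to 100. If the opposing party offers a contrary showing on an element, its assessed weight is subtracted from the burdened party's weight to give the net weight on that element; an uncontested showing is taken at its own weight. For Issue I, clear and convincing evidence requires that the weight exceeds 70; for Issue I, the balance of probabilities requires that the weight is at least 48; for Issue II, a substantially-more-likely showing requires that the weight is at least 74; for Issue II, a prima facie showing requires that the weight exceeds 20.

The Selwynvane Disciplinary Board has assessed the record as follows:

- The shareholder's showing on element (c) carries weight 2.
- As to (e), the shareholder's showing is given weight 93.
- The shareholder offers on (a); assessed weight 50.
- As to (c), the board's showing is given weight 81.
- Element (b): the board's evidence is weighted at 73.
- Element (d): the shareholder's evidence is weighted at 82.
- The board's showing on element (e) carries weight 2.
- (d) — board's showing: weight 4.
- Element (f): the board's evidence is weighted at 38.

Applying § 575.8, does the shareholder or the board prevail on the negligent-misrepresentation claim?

— Issue I —
Stage I.1 — burden on shareholder; standard: the balance of probabilities (weight is at least 48).
    (a): 50 ≥ 48 [met]
  Stage I.1 carried; the burden shifts to the board.
Stage I.2 — burden on board; standard: clear and convincing evidence (weight exceeds 70).
    (b): 73 > 70 [met]
    (c): 81 − 2 = 79 > 70 [met]
  Stage I.2 carried; the final stage is satisfied.
With every stage satisfied, the board prevails on this issue.
— Issue II —
At Stage II.1 the shareholder must meet a substantially-more-likely showing (weight is at least 74): on (d) the weight is 82 less the opposing 4 gives net 78, ≥ 74, so (d) meets the standard; on (e) the weight is 93 less the opposing 2 gives net 91, ≥ 74, so (e) meets the standard.
  Stage II.1 is satisfied; the onus moves to the board.
At Stage II.2 the board must meet a prima facie showing (weight exceeds 20): on (f) the weight is 38, which does exceed 20, so (f) meets the standard.
  The board carries the last stage.
With every stage satisfied, the board prevails on this issue.
Per-issue: Issue I → board; Issue II → board. The shareholder must prevail on at least one issue; overall, the board prevails.

board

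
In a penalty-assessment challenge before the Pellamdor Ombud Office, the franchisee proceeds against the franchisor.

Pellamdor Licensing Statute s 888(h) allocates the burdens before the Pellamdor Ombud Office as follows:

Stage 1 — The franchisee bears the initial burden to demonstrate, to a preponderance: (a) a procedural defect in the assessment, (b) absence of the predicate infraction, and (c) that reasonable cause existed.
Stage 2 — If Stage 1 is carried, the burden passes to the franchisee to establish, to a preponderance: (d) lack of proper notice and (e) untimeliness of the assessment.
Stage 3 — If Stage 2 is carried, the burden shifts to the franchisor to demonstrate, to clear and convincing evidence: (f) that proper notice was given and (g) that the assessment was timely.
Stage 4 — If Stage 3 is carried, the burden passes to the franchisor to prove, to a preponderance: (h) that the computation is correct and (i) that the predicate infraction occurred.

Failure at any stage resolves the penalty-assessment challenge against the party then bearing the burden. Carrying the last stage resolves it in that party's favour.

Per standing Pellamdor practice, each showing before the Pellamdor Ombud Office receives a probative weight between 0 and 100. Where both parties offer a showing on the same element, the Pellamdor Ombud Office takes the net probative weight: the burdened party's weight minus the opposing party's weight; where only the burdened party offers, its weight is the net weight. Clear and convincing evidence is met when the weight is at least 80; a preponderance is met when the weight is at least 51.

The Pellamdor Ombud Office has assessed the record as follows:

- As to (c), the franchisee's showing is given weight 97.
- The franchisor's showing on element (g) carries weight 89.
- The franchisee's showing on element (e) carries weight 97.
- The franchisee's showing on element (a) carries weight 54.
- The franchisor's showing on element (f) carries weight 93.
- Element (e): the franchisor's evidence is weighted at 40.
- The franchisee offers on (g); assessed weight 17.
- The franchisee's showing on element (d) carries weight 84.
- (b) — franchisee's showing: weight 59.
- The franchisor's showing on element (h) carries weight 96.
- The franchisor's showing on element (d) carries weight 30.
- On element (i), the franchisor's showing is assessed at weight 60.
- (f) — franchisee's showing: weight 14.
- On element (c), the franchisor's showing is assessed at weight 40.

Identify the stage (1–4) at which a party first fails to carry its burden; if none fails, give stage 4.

stage 3

Stage 1 (franchisee, a preponderance, weight is at least 51): (a) 54 ≥ 51 — meets; (b) 59 ≥ 51 — meets; (c) net 97−40=57 ≥ 51 — meets.
  Stage 1 carried; the burden remains with the franchisee.
Stage 2 (franchisee, a preponderance, weight is at least 51): (d) net 84−30=54 ≥ 51 — meets; (e) net 97−40=57 ≥ 51 — meets.
  Stage 2 carried; the burden shifts to the franchisor.
Stage 3 (franchisor, clear and convincing evidence, weight is at least 80): (f) net 93−14=79 < 80 — fails; (g) net 89−17=72 < 80 — fails.
  Not every element is met, so the franchisor fails to carry Stage 3.
The analysis ends at Stage 3; the franchisee prevails.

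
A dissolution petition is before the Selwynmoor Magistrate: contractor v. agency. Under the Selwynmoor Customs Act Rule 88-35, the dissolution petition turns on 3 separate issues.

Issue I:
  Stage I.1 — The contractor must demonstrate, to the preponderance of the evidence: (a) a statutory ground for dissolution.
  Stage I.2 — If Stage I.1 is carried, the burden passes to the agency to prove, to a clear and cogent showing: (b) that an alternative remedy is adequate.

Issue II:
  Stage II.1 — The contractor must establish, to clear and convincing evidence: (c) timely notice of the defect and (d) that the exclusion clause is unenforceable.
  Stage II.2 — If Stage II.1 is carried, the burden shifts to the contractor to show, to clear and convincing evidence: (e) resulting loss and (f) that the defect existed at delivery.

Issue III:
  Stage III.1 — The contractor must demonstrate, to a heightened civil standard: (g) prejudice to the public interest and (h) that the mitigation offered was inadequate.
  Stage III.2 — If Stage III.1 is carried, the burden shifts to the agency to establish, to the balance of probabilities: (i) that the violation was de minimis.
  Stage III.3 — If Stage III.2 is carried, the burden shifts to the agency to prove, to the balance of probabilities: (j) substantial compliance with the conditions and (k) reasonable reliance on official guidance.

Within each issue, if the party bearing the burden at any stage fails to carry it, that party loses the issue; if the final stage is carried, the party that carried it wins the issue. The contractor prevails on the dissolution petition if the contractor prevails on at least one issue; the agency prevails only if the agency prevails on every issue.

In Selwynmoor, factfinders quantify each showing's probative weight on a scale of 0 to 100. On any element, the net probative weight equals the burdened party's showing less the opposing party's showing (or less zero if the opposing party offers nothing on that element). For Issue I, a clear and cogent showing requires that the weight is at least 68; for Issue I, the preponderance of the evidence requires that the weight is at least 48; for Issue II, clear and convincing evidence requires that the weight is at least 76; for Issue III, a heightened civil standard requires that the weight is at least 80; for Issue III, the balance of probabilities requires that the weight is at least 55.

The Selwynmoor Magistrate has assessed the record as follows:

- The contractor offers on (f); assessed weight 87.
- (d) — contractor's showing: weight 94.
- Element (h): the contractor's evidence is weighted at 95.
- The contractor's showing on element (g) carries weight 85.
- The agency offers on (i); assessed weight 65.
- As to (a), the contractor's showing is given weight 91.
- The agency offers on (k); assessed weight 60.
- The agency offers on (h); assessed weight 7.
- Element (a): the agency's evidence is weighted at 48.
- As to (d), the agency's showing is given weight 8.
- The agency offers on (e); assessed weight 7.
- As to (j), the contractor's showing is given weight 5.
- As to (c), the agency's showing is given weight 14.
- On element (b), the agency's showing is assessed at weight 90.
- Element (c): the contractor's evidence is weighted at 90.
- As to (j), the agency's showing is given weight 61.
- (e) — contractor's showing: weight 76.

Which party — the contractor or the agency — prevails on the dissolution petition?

— Issue I —
Stage I.1 (contractor, the preponderance of the evidence, weight is at least 48): (a) net 91−48=43 < 48 — fails.
  Not every element is met, so the contractor fails to carry Stage I.1.
The agency prevails on this issue.
— Issue II —
At Stage II.1 the contractor must meet clear and convincing evidence (weight is at least 76): on (c) the weight is 90 less the opposing 14 gives net 76, ≥ 76, so (c) meets the standard; on (d) the weight is 94 less the opposing 8 gives net 86, ≥ 76, so (d) meets the standard.
  All elements met. The contractor retains the burden for Stage II.2.
At Stage II.2 the contractor must meet clear and convincing evidence (weight is at least 76): on (e) the weight is 76 less the opposing 7 gives net 69, which does not reach 76, so (e) does not meet the standard; on (f) the weight is 87, which does reach 76, so (f) meets the standard.
  Not every element is met, so the contractor fails to carry Stage II.2.
The analysis ends at Stage II.2; the agency prevails on this issue.
— Issue III —
Stage III.1 (contractor, a heightened civil standard, weight is at least 80): (g) 85 ≥ 80 — meets; (h) net 95−7=88 ≥ 80 — meets.
  Stage III.1 is satisfied; the onus moves to the agency.
Stage III.2 (agency, the balance of probabilities, weight is at least 55): (i) 65 ≥ 55 — meets.
  All elements met. The agency retains the burden for Stage III.3.
Stage III.3 (agency, the balance of probabilities, weight is at least 55): (j) net 61−5=56 ≥ 55 — meets; (k) 60 ≥ 55 — meets.
  All elements met at the final stage.
With every stage satisfied, the agency prevails on this issue.
Per-issue: Issue I → agency; Issue II → agency; Issue III → agency. The contractor must prevail on at least one issue; overall, the agency prevails.

agency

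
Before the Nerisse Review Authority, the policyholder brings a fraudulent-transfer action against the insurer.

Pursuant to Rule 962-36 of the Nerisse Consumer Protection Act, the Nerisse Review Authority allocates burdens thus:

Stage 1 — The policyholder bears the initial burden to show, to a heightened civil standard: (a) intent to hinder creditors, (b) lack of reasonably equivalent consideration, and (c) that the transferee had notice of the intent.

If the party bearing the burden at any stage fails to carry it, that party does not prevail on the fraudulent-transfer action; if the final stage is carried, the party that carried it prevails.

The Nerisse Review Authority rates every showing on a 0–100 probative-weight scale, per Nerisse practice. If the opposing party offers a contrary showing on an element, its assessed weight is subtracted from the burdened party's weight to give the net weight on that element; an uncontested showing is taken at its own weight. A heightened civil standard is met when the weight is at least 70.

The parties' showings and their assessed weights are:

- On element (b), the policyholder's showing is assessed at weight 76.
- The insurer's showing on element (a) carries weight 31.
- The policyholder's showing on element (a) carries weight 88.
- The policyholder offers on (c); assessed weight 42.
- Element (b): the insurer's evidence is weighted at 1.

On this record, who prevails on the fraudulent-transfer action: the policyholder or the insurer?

Stage 1 (policyholder, a heightened civil standard, weight is at least 70): (a) net 88−31=57 < 70 — fails; (b) net 76−1=75 ≥ 70 — meets; (c) 42 < 70 — fails.
  The policyholder does not carry Stage 1.
The insurer prevails.

insurer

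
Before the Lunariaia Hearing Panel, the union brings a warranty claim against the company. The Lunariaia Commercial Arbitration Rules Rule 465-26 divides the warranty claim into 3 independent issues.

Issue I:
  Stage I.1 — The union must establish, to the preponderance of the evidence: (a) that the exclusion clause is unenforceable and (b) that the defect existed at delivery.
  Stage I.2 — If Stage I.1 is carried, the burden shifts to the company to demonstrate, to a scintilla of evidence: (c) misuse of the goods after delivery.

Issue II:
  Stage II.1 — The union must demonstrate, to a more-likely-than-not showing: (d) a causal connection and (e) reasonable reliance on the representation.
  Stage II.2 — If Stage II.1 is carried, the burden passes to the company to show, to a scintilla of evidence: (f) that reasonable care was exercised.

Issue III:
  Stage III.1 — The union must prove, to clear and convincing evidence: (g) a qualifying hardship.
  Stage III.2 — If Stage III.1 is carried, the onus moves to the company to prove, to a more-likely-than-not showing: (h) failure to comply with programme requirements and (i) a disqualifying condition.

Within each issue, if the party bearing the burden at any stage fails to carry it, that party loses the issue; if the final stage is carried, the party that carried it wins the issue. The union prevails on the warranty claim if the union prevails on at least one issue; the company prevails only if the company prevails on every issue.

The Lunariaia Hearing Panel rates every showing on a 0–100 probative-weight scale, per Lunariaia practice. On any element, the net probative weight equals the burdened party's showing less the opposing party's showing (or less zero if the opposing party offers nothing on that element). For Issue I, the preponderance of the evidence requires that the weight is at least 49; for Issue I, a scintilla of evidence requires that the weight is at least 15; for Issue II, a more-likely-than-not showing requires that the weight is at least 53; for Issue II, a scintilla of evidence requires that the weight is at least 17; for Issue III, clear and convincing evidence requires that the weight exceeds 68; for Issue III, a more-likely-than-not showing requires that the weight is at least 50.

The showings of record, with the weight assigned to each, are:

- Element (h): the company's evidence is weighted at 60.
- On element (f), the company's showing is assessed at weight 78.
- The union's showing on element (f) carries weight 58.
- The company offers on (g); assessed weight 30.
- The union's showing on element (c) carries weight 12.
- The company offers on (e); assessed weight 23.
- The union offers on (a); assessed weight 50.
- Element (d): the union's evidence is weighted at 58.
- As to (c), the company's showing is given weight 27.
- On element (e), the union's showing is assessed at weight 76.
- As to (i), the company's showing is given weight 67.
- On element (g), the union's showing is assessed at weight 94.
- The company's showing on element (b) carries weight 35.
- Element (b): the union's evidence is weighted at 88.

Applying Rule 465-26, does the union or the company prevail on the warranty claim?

— Issue I —
Stage I.1 (union, the preponderance of the evidence, weight is at least 49): (a) 50 ≥ 49 — meets; (b) net 88−35=53 ≥ 49 — meets.
  All elements met. The burden passes to the company.
Stage I.2 (company, a scintilla of evidence, weight is at least 15): (c) net 27−12=15 ≥ 15 — meets.
  Stage I.2 carried; the final stage is satisfied.
All stages carried — the company prevails on this issue.
— Issue II —
Stage II.1 — burden on union; standard: a more-likely-than-not showing (weight is at least 53).
    (d): 58 ≥ 53 [met]
    (e): 76 − 23 = 53 ≥ 53 [met]
  All elements met. The burden passes to the company.
Stage II.2 — burden on company; standard: a scintilla of evidence (weight is at least 17).
    (f): 78 − 58 = 20 ≥ 17 [met]
  Stage II.2 carried; the final stage is satisfied.
With every stage satisfied, the company prevails on this issue.
— Issue III —
Stage III.1 (union, clear and convincing evidence, weight exceeds 68): (g) net 94−30=64 ≤ 68 — fails.
  Stage III.1 not carried; the union fails its burden.
The analysis ends at Stage III.1; the company prevails on this issue.
Per-issue: Issue I → company; Issue II → company; Issue III → company. The union must prevail on at least one issue; overall, the company prevails.

company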